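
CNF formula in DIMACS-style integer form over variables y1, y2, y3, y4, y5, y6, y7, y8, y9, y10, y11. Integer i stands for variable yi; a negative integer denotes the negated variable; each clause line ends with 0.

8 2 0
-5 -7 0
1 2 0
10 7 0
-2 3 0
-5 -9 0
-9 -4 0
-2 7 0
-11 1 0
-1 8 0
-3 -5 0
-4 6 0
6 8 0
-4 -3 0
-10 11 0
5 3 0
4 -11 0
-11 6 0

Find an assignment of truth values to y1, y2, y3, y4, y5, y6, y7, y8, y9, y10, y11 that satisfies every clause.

y1=T, y2=T, y3=T, y4=F, y5=F, y6=F, y7=T, y8=T, y9=F, y10=F, y11=F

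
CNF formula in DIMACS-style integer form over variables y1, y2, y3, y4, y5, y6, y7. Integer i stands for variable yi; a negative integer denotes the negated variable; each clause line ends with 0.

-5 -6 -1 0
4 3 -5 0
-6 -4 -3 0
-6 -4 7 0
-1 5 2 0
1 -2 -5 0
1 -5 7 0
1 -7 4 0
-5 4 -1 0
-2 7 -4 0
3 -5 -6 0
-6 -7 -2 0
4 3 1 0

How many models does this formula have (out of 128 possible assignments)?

27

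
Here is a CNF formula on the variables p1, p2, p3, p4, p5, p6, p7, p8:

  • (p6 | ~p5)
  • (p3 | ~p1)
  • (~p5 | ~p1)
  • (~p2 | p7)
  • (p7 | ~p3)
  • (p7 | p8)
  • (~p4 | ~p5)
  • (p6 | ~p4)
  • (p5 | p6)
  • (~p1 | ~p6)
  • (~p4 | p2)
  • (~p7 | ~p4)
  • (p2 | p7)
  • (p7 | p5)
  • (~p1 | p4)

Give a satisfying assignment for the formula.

p1 occurs only negated in the remaining clauses — set p1 = False.
p8 occurs only positively in the remaining clauses — set p8 = True.
Try p2 = False.
  then p4 is forced to False.
  then p7 is forced to True.
Branch on p5: take p5 = False.
  then p6 is forced to True.
p3 is now unconstrained; take p3 = False.

p1=False, p2=False, p3=False, p4=False, p5=False, p6=True, p7=True, p8=True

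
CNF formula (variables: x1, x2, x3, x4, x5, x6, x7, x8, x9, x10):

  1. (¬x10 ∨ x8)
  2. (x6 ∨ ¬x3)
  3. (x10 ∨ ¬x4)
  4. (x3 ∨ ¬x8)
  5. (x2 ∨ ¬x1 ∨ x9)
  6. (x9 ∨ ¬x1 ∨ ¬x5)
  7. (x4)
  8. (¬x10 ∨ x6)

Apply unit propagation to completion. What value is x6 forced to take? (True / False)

True

(x4) is a unit clause: x4 = True.
In (x10 ∨ ¬x4), ¬x4 is now false; x10 must hold, so x10 = True.
In (¬x10 ∨ x8), ¬x10 is now false; x8 must hold, so x8 = True.
In (x3 ∨ ¬x8), ¬x8 is now false; x3 must hold, so x3 = True.
In (x6 ∨ ¬x3), ¬x3 is now false; x6 must hold, so x6 = True.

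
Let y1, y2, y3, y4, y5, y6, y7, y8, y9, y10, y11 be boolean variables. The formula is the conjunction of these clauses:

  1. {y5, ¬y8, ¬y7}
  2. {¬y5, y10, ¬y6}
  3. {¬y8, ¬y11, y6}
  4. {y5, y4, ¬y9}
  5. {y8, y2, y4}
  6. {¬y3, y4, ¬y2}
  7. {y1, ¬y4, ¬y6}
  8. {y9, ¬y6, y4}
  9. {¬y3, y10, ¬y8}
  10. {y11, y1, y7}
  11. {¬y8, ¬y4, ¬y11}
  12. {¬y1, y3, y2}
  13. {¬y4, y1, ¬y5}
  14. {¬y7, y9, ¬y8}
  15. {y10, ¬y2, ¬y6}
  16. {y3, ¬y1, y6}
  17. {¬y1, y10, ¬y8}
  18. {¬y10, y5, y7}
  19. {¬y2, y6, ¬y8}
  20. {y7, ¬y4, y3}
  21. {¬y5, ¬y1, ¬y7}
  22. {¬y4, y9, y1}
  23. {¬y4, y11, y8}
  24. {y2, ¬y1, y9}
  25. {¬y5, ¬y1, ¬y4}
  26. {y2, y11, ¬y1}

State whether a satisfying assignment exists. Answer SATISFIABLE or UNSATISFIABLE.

SATISFIABLE

Try y1 = False.
Branch on y2: take y2 = True.
Try y3 = False.
For the remaining variables, y4 = False, y5 = True, y6 = False, y7 = True, y8 = False, y9 = True, y10 = True, y11 = False works.
So y1 = F, y2 = T, y3 = F, y4 = F, y5 = T, y6 = F, y7 = T, y8 = F, y9 = T, y10 = T, y11 = F is a satisfying assignment.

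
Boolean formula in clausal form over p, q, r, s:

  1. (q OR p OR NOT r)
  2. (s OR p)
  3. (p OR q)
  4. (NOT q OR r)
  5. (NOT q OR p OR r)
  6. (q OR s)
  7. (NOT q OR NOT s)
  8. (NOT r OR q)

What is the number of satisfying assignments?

2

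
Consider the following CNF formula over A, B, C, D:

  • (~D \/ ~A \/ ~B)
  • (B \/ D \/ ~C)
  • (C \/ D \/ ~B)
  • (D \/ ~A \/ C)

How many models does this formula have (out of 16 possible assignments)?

9

Case analysis on D and B:
  D=1, B=1: remaining (A,C) ∈ {(0,0); (0,1)} — 2.
  D=1, B=0: remaining (A,C) ∈ {(0,0); (0,1); (1,0); (1,1)} — 4.
  D=0, B=1: remaining (A,C) ∈ {(0,1); (1,1)} — 2.
  D=0, B=0: remaining (A,C) ∈ {(0,0)} — 1.
Total: 2 + 4 + 2 + 1 = 9.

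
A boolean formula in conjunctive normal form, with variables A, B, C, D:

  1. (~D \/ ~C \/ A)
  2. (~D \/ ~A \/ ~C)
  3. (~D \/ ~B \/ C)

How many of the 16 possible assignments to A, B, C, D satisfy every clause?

10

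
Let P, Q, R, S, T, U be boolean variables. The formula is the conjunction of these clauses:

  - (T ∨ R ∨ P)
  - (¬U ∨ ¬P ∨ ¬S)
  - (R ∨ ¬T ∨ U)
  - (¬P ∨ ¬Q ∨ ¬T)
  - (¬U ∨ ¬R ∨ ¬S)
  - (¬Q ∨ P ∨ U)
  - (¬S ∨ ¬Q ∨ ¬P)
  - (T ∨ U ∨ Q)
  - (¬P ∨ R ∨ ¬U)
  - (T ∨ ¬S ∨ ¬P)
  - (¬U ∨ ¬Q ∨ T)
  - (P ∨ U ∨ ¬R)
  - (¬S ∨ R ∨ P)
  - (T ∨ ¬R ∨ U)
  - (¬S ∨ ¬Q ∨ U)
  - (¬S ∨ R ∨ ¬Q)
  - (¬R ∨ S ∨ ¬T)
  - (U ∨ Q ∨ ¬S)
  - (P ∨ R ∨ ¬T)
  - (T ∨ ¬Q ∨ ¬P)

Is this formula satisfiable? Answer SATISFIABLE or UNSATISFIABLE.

SATISFIABLE

Branch on P: take P = False.
Try Q = False.
For the remaining variables, R = True, S = False, T = False, U = True works.
Every clause has at least one true literal under this assignment.
So P = F  Q = F  R = T  S = F  T = F  U = T is a satisfying assignment.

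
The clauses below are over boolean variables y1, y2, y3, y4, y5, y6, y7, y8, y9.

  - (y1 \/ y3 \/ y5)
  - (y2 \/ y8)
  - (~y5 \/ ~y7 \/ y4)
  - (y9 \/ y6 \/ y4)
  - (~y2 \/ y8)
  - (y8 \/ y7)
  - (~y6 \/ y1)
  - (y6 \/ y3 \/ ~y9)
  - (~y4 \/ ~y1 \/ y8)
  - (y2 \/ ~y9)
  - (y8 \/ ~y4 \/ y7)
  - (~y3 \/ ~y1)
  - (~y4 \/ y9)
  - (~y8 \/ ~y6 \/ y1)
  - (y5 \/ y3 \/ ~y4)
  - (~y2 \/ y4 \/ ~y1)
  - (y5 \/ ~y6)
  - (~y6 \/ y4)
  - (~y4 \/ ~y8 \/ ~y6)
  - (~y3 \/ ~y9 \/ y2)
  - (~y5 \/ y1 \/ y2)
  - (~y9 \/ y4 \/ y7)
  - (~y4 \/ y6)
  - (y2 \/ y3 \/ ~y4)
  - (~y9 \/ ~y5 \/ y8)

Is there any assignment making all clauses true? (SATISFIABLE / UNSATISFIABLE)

SATISFIABLE

Branch on y1: take y1 = False.
  then y6 is forced to False.
  then y4 is forced to False.
  then y9 is forced to True.
  then y3 is forced to True.
  then y2 is forced to True.
  then y8 is forced to True.
  then y7 is forced to True.
  then y5 is forced to False.
So y1=False, y2=True, y3=True, y4=False, y5=False, y6=False, y7=True, y8=True, y9=True is a satisfying assignment.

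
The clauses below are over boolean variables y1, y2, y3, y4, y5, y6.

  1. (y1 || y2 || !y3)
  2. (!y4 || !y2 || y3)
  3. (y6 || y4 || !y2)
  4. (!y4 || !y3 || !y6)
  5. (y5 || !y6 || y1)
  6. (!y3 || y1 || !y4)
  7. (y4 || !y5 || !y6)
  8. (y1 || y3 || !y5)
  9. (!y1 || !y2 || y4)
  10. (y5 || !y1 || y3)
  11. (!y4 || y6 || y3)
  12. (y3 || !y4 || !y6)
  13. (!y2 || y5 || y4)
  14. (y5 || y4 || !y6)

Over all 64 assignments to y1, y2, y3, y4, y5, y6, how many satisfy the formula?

8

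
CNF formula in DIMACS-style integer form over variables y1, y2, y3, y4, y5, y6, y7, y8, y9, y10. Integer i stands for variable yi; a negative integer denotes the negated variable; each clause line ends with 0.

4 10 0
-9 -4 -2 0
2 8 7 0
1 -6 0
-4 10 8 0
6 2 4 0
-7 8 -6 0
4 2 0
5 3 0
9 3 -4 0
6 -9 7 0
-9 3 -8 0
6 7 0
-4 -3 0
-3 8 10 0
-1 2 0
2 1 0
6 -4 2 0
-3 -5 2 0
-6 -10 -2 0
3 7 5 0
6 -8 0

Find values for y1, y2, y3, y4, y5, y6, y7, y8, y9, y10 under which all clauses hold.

y1 = T, y2 = T, y3 = F, y4 = F, y5 = T, y6 = F, y7 = T, y8 = F, y9 = F, y10 = T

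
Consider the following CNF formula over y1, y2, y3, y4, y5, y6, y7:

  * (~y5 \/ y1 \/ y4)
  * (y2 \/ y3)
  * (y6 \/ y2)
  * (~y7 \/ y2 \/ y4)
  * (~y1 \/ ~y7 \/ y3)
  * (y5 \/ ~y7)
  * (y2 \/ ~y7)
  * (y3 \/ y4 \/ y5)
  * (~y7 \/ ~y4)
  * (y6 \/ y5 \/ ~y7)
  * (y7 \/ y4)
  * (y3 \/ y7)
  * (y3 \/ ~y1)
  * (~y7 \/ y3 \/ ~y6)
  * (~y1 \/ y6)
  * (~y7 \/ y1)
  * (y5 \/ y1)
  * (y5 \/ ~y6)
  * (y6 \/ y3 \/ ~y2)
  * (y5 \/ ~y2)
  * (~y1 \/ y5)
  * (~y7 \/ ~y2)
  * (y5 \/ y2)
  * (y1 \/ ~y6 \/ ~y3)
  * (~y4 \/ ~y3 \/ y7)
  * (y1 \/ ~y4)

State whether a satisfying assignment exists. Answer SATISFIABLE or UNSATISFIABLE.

UNSATISFIABLE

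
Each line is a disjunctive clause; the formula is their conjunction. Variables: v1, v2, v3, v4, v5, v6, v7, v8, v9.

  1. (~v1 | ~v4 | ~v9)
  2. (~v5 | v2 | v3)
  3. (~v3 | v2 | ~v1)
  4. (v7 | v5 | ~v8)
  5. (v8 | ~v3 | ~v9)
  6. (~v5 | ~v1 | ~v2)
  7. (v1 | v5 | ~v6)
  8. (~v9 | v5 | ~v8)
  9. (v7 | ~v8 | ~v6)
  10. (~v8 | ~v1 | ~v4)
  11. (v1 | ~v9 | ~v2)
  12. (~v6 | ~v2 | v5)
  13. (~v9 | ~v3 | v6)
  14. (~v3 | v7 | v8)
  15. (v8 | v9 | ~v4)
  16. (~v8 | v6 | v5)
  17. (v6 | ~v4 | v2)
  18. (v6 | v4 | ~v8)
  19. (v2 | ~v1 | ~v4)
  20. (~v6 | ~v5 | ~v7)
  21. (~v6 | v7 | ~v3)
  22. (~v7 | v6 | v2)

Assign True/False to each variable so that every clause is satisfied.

v1=0, v2=1, v3=1, v4=1, v5=1, v6=0, v7=1, v8=1, v9=0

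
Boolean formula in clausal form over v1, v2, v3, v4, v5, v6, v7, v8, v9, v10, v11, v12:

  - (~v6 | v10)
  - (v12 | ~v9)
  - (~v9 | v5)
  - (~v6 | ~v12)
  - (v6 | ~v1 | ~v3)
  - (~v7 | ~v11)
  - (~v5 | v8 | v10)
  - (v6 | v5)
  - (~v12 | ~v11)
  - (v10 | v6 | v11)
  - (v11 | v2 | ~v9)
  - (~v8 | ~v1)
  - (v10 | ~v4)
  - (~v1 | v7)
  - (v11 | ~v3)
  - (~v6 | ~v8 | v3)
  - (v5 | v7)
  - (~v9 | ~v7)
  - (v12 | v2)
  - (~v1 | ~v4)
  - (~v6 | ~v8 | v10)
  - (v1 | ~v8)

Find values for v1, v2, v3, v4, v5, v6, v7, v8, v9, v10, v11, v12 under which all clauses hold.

v1 = 0, v2 = 1, v3 = 0, v4 = 0, v5 = 1, v6 = 1, v7 = 0, v8 = 0, v9 = 0, v10 = 1, v11 = 0, v12 = 0

Pure literal: v2 appears only positively; assign v2 = True.
v4 occurs only negated in the remaining clauses — set v4 = False.
Set v1 = False and propagate.
  then v8 is forced to False.
Branch on v3: take v3 = False.
The remaining clauses are satisfied by v5 = True, v6 = True, v7 = False, v9 = False, v10 = True, v11 = False, v12 = False.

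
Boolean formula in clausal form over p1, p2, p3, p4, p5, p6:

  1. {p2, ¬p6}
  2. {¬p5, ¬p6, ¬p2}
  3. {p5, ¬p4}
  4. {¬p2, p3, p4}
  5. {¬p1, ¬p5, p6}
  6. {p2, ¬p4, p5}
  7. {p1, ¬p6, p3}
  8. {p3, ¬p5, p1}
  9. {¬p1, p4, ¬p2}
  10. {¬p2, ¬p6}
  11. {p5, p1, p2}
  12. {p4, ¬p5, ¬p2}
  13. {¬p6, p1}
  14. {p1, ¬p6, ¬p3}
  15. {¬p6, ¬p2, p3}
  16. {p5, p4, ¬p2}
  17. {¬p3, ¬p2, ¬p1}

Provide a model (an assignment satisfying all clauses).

Set p1 = False and propagate.
  then p6 is forced to False.
The remaining clauses are satisfied by p2 = False, p3 = True, p4 = True, p5 = True.

p1=F  p2=F  p3=T  p4=T  p5=T  p6=F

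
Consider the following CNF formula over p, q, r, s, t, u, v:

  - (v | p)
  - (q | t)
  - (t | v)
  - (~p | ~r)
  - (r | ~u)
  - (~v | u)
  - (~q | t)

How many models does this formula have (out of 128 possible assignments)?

8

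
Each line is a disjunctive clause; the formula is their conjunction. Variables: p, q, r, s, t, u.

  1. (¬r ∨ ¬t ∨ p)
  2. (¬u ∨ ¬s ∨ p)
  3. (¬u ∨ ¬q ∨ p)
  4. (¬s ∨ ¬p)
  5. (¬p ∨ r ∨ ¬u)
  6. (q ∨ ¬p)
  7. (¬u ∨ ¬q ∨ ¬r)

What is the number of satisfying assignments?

19

Split on p, then u.
  p=T, u=T: a clause becomes empty — 0.
  p=T, u=F: remaining (q,r,s,t) ∈ {(T,F,F,F); (T,F,F,T); (T,T,F,F); (T,T,F,T)} — 4.
  p=F, u=T: remaining (q,r,s,t) ∈ {(F,F,F,F); (F,F,F,T); (F,T,F,F)} — 3.
  p=F, u=F: q, s free; 3 ways for (r,t) × 2^2 = 12.
Total: 0 + 4 + 3 + 12 = 19.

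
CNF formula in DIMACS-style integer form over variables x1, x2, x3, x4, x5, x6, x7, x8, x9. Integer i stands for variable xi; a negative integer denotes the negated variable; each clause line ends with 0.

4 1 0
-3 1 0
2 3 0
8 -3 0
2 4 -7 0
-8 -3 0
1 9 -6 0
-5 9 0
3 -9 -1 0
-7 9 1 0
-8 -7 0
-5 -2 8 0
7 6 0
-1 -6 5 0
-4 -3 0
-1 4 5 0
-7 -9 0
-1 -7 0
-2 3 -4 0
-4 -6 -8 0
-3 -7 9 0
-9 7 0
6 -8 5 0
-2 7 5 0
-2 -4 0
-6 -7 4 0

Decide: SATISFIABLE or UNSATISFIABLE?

UNSATISFIABLE

x7 = True:
  propagation gives x8=False, x3=False, x2=True, x5=False; an empty clause results — contradiction.
x7 = False:
  propagation gives x6=True, x9=False, x1=True, x5=False; an empty clause results — contradiction.
Every branch closes, so no satisfying assignment exists.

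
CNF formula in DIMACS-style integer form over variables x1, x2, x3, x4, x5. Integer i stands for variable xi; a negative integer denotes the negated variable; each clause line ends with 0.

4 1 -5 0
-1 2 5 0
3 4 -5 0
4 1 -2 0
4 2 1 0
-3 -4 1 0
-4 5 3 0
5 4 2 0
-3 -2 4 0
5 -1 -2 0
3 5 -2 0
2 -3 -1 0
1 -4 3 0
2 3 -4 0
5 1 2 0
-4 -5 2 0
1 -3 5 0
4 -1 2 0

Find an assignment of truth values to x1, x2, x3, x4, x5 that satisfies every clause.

x1 = T, x2 = T, x3 = T, x4 = T, x5 = T

Try x1 = True.
Try x2 = True.
  then x5 is forced to True.
For the remaining variables, x3 = True, x4 = True works.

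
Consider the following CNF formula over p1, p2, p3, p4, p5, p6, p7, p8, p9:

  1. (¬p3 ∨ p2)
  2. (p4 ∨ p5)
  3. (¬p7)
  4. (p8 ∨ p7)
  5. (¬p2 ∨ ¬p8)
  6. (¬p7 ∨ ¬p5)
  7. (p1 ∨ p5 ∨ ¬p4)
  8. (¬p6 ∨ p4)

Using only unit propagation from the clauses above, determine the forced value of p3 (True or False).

(¬p7) is a unit clause: p7 = False.
(p8 ∨ p7): since p7 = False, the clause reduces to (p8). p8 = True.
From (¬p2 ∨ ¬p8) and p8 = True: p2 = False.
(¬p3 ∨ p2): since p2 = False, the clause reduces to (¬p3). p3 = False.

False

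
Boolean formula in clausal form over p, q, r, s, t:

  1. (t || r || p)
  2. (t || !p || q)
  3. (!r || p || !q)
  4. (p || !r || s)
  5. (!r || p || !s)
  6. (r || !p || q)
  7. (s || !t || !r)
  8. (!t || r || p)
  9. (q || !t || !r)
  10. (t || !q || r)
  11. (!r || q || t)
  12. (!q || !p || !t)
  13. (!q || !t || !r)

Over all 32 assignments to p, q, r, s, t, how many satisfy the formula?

Satisfying assignments:
  p=1 q=1 r=1 s=0 t=0
  p=1 q=1 r=1 s=1 t=0
Count: 2.

2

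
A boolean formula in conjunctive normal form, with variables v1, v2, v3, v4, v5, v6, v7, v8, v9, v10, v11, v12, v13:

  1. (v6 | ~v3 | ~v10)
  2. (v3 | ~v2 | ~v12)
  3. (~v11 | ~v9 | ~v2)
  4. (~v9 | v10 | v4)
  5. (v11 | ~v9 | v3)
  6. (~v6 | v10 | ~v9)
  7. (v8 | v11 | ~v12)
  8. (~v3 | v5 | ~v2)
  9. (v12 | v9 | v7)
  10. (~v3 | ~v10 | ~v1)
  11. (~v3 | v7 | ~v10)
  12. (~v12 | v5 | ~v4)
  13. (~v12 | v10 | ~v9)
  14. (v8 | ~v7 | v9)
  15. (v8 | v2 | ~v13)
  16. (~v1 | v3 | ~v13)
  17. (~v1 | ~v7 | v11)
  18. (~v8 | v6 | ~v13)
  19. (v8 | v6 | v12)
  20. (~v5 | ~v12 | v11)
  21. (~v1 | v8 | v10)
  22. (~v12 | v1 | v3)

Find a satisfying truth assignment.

Set v1 = False and propagate.
Branch on v2: take v2 = False.
For the remaining variables, v3 = True, v4 = False, v5 = True, v6 = True, v7 = True, v8 = True, v9 = True, v10 = True, v11 = True, v12 = True, v13 = True works.
Check each clause:
  1. (v6 | ~v3 | ~v10) — v6 is true.
  2. (~v2 | ~v12 | v3) — v3 is true.
  3. (~v2 | ~v9 | ~v11) — ~v2 is true.
  4. (~v9 | v10 | v4) — v10 is true.
  5. (~v9 | v11 | v3) — v11 is true.
  6. (v10 | ~v6 | ~v9) — v10 is true.
  7. (~v12 | v8 | v11) — v8 is true.
  8. (~v3 | v5 | ~v2) — v5 is true.
  9. (v12 | v7 | v9) — v9 is true.
  10. (~v1 | ~v10 | ~v3) — ~v1 is true.
  11. (~v3 | v7 | ~v10) — v7 is true.
  12. (v5 | ~v4 | ~v12) — v5 is true.
  13. (~v9 | ~v12 | v10) — v10 is true.
  14. (v9 | v8 | ~v7) — v8 is true.
  15. (v2 | v8 | ~v13) — v8 is true.
  16. (~v13 | ~v1 | v3) — v3 is true.
  17. (v11 | ~v1 | ~v7) — v11 is true.
  18. (~v13 | ~v8 | v6) — v6 is true.
  19. (v8 | v12 | v6) — v8 is true.
  20. (v11 | ~v12 | ~v5) — v11 is true.
  21. (v8 | ~v1 | v10) — v8 is true.
  22. (v3 | ~v12 | v1) — v3 is true.

v1=False, v2=False, v3=True, v4=False, v5=True, v6=True, v7=True, v8=True, v9=True, v10=True, v11=True, v12=True, v13=True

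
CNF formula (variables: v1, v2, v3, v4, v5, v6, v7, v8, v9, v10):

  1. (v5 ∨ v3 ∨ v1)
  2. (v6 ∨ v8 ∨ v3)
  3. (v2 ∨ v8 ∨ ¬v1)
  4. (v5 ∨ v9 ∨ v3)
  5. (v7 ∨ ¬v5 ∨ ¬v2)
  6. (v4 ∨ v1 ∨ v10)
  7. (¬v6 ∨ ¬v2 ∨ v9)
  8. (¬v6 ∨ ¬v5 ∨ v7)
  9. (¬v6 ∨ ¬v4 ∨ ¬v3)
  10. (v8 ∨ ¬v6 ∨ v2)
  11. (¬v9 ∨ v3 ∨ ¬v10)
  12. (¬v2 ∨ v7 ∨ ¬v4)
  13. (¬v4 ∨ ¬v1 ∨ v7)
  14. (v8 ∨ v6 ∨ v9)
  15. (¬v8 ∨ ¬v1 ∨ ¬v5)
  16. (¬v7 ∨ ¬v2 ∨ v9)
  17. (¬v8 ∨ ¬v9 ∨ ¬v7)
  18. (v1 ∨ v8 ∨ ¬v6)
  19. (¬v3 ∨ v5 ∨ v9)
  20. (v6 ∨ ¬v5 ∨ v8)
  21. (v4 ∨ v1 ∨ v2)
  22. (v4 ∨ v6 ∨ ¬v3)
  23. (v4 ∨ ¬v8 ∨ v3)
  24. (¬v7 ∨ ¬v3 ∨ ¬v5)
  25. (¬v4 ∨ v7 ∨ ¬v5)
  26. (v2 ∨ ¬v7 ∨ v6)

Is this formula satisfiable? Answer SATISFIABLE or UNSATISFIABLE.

SATISFIABLE

Try v1 = True.
Set v2 = False and propagate.
  then v8 is forced to True.
  then v5 is forced to False.
For the remaining variables, v3 = True, v4 = False, v6 = True, v7 = False, v9 = True, v10 = True works.
Every clause has at least one true literal under this assignment.
So v1=T  v2=F  v3=T  v4=F  v5=F  v6=T  v7=F  v8=T  v9=T  v10=T is a satisfying assignment.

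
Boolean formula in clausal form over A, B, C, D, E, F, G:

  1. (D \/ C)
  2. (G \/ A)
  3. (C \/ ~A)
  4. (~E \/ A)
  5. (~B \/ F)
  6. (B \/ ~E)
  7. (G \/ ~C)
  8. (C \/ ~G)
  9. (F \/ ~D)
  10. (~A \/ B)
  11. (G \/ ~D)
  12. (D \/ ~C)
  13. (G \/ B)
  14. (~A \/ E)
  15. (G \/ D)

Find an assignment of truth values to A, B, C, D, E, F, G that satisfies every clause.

A=F  B=T  C=T  D=T  E=F  F=T  G=T

F occurs only positively in the remaining clauses — set F = True.
Branch on A: take A = False.
  then G is forced to True.
  then E is forced to False.
  then C is forced to True.
  then D is forced to True.
B is now unconstrained; take B = True.
Check each clause:
  1. (C \/ D) — C is true.
  2. (G \/ A) — G is true.
  3. (~A \/ C) — C is true.
  4. (~E \/ A) — ~E is true.
  5. (F \/ ~B) — F is true.
  6. (~E \/ B) — B is true.
  7. (G \/ ~C) — G is true.
  8. (~G \/ C) — C is true.
  9. (~D \/ F) — F is true.
  10. (~A \/ B) — B is true.
  11. (~D \/ G) — G is true.
  12. (D \/ ~C) — D is true.
  13. (G \/ B) — B is true.
  14. (~A \/ E) — ~A is true.
  15. (G \/ D) — D is true.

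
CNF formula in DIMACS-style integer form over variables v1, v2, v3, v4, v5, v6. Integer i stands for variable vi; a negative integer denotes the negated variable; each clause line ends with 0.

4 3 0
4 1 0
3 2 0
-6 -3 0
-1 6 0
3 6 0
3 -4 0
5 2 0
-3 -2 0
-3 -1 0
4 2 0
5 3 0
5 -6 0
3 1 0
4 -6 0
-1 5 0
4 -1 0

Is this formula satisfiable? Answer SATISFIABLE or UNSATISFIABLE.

SATISFIABLE

Pure literal: v5 appears only positively; assign v5 = True.
Set v1 = False and propagate.
  then v4 is forced to True.
  then v3 is forced to True.
  then v6 is forced to False.
  then v2 is forced to False.
Every clause has at least one true literal under this assignment.
So v1 = F  v2 = F  v3 = T  v4 = T  v5 = T  v6 = F is a satisfying assignment.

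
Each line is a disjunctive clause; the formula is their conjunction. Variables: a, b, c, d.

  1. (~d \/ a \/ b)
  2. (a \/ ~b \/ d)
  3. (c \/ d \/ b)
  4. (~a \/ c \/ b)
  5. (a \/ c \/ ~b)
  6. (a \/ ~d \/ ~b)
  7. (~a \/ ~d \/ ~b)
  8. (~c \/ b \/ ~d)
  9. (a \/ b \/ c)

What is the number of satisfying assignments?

4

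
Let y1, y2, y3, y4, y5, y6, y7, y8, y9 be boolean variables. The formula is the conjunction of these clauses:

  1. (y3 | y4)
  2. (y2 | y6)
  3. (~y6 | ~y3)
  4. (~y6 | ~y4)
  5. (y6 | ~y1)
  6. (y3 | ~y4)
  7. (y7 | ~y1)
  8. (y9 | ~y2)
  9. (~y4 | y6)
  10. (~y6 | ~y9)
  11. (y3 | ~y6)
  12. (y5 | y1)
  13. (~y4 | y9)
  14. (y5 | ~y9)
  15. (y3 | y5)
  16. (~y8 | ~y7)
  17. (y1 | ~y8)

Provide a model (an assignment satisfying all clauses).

Pure literal: y5 appears only positively; assign y5 = True.
y8 occurs only negated in the remaining clauses — set y8 = False.
Set y1 = False and propagate.
Set y2 = True and propagate.
  then y9 is forced to True.
  then y6 is forced to False.
  then y4 is forced to False.
  then y3 is forced to True.
y7 is now unconstrained; take y7 = False.

y1 = False, y2 = True, y3 = True, y4 = False, y5 = True, y6 = False, y7 = False, y8 = False, y9 = True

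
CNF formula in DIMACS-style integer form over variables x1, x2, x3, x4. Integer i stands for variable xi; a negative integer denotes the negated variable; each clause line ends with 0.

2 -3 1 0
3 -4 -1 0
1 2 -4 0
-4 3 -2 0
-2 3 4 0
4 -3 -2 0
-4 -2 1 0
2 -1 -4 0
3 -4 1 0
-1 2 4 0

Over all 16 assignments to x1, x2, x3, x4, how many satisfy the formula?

2

Satisfying assignments:
  x1=0 x2=0 x3=0 x4=0
  x1=1 x2=1 x3=1 x4=1
That's 2 in total.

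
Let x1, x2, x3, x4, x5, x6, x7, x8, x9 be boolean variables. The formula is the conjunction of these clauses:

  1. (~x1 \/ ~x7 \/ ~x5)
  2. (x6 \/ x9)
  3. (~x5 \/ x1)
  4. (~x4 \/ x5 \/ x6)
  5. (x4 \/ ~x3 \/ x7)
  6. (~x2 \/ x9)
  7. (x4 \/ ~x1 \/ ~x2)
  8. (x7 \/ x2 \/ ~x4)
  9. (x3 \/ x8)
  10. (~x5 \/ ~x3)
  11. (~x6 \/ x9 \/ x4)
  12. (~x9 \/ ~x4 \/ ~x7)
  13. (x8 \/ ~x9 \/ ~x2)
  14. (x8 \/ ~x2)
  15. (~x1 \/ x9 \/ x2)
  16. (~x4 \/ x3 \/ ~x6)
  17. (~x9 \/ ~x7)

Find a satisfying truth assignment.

x1=True, x2=True, x3=False, x4=True, x5=True, x6=False, x7=False, x8=True, x9=True

x8 occurs only positively in the remaining clauses — set x8 = True.
Set x1 = True and propagate.
Branch on x2: take x2 = True.
  then x9 is forced to True.
  then x4 is forced to True.
  then x7 is forced to False.
Set x3 = False and propagate.
  then x6 is forced to False.
  then x5 is forced to True.
Every clause has at least one true literal under this assignment.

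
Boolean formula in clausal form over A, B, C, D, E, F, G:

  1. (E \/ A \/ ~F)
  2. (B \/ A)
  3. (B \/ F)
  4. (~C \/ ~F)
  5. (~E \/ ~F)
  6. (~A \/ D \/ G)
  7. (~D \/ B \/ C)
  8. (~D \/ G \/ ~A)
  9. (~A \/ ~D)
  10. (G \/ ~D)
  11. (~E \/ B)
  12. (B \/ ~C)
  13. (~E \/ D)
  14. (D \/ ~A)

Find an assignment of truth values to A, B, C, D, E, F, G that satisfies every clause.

A=False  B=True  C=False  D=False  E=False  F=False  G=True

Check each clause:
  1. (E \/ A \/ ~F) — ~F is true.
  2. (A \/ B) — B is true.
  3. (F \/ B) — B is true.
  4. (~C \/ ~F) — ~F is true.
  5. (~F \/ ~E) — ~F is true.
  6. (~A \/ D \/ G) — ~A is true.
  7. (~D \/ C \/ B) — B is true.
  8. (G \/ ~D \/ ~A) — ~D is true.
  9. (~D \/ ~A) — ~D is true.
  10. (~D \/ G) — ~D is true.
  11. (~E \/ B) — B is true.
  12. (~C \/ B) — B is true.
  13. (D \/ ~E) — ~E is true.
  14. (~A \/ D) — ~A is true.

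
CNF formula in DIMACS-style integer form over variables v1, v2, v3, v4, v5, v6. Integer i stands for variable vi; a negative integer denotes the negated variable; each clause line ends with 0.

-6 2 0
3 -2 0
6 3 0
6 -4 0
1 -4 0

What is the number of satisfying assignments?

14

Case analysis on v6 and v2:
  v6=1, v2=1: v5 free; 3 ways for (v1,v3,v4) × 2^1 = 6.
  v6=1, v2=0: a clause becomes empty — 0.
  v6=0, v2=1: remaining (v1,v3,v4,v5) ∈ {(0,1,0,0); (0,1,0,1); (1,1,0,0); (1,1,0,1)} — 4.
  v6=0, v2=0: remaining (v1,v3,v4,v5) ∈ {(0,1,0,0); (0,1,0,1); (1,1,0,0); (1,1,0,1)} — 4.
Total: 6 + 0 + 4 + 4 = 14.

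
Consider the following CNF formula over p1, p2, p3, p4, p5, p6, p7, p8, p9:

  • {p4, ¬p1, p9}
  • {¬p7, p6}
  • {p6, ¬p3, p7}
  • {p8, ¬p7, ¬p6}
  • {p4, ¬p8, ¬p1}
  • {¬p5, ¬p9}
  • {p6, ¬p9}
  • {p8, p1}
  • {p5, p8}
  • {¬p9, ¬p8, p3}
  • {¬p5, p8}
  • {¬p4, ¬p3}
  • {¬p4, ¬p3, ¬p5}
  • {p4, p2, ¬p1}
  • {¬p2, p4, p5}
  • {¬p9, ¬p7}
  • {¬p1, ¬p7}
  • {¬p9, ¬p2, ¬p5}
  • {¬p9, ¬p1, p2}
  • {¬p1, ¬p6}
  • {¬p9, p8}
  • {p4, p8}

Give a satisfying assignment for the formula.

p1=False, p2=False, p3=False, p4=True, p5=True, p6=True, p7=True, p8=True, p9=False

Check each clause:
  1. {p9, ¬p1, p4} — p4 is true.
  2. {p6, ¬p7} — p6 is true.
  3. {p6, ¬p3, p7} — ¬p3 is true.
  4. {¬p7, p8, ¬p6} — p8 is true.
  5. {¬p8, p4, ¬p1} — p4 is true.
  6. {¬p5, ¬p9} — ¬p9 is true.
  7. {¬p9, p6} — p6 is true.
  8. {p1, p8} — p8 is true.
  9. {p5, p8} — p8 is true.
  10. {¬p8, ¬p9, p3} — ¬p9 is true.
  11. {¬p5, p8} — p8 is true.
  12. {¬p3, ¬p4} — ¬p3 is true.
  13. {¬p3, ¬p5, ¬p4} — ¬p3 is true.
  14. {¬p1, p2, p4} — p4 is true.
  15. {p5, p4, ¬p2} — p4 is true.
  16. {¬p9, ¬p7} — ¬p9 is true.
  17. {¬p7, ¬p1} — ¬p1 is true.
  18. {¬p2, ¬p9, ¬p5} — ¬p2 is true.
  19. {¬p9, p2, ¬p1} — ¬p1 is true.
  20. {¬p6, ¬p1} — ¬p1 is true.
  21. {p8, ¬p9} — p8 is true.
  22. {p8, p4} — p8 is true.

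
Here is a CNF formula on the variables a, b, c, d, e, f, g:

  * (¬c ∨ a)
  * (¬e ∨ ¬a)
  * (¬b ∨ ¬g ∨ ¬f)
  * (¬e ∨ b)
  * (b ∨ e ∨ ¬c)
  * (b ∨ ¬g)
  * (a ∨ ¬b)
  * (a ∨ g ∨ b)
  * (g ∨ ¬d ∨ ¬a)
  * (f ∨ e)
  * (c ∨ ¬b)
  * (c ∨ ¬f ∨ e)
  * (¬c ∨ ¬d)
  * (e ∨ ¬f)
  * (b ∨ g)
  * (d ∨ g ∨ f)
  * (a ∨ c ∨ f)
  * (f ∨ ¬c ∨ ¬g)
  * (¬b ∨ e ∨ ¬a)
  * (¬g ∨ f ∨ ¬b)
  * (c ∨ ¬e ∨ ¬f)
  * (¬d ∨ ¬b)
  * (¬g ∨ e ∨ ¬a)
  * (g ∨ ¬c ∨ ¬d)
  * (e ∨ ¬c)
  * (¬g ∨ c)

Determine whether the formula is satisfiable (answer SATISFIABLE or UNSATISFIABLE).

UNSATISFIABLE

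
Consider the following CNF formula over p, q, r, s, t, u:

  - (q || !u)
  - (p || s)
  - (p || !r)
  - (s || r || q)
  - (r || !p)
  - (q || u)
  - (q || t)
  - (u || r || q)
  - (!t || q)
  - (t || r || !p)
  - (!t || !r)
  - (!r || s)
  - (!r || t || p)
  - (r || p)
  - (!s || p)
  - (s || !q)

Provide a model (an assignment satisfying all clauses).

p=T, q=T, r=T, s=T, t=F, u=F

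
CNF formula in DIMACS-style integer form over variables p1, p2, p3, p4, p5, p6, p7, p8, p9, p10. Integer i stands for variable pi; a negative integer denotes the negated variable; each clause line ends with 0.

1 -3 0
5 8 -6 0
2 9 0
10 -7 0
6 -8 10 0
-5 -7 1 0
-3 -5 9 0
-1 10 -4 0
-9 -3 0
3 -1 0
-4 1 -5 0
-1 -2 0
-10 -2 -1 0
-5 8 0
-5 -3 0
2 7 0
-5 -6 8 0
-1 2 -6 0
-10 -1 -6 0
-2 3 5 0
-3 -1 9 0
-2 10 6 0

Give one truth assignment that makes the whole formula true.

Branch on p1: take p1 = False.
  then p3 is forced to False.
Branch on p2: take p2 = False.
  then p9 is forced to True.
  then p7 is forced to True.
  then p10 is forced to True.
  then p5 is forced to False.
For the remaining variables, p4 = True, p6 = True, p8 = True works.

p1 = False, p2 = False, p3 = False, p4 = True, p5 = False, p6 = True, p7 = True, p8 = True, p9 = True, p10 = True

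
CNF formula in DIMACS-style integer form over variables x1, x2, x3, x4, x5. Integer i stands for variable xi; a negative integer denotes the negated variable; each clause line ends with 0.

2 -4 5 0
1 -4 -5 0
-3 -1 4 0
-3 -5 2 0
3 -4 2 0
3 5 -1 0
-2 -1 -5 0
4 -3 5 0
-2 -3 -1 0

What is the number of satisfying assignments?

8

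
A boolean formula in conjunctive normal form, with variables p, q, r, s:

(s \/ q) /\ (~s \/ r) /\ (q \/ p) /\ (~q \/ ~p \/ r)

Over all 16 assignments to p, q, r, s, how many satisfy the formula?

6

Satisfying assignments:
  p=0 q=1 r=0 s=0
  p=0 q=1 r=1 s=0
  p=0 q=1 r=1 s=1
  p=1 q=0 r=1 s=1
  p=1 q=1 r=1 s=0
  p=1 q=1 r=1 s=1
Count: 6.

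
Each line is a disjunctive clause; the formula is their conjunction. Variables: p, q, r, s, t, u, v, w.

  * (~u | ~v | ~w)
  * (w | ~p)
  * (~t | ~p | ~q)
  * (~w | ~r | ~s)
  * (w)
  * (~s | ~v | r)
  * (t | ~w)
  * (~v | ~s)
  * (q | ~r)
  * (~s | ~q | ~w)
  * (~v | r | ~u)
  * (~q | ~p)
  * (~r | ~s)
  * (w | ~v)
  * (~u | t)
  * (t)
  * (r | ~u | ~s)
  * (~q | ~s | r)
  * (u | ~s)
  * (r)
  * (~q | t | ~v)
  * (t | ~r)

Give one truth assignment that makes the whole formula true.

p = 0, q = 1, r = 1, s = 0, t = 1, u = 0, v = 1, w = 1

Unit propagation: (w) forces w = True.
(t) is a unit clause, so t = True.
The clause (r) is unit: r must be True.
(~s) is a unit clause, so s = False.
The clause (q) is unit: q must be True.
Unit propagation: (~p) forces p = False.
Pure literal: u appears only negated; assign u = False.
v is now unconstrained; take v = True.
Every clause has at least one true literal under this assignment.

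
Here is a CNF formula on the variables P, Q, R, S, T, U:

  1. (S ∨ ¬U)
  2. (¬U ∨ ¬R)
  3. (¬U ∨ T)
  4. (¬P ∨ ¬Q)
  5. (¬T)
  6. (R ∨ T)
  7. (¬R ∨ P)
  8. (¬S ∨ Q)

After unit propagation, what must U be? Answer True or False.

(¬T) is a unit clause: T = False.
In (T ∨ ¬U), T is now false; ¬U must hold, so U = False.

False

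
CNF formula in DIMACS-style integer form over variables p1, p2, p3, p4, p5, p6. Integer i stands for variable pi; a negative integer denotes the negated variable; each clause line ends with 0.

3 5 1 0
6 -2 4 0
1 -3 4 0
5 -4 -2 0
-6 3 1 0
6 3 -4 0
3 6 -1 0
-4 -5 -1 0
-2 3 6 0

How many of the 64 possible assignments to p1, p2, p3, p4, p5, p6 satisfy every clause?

Case analysis on p3 and p1:
  p3=1, p1=1: 8 of the 16 assignments to (p2,p4,p5,p6) work.
  p3=1, p1=0: p6 free; 3 ways for (p2,p4,p5) × 2^1 = 6.
  p3=0, p1=1: 5 of the 16 assignments to (p2,p4,p5,p6) work.
  p3=0, p1=0: remaining (p2,p4,p5,p6) ∈ {(0,0,1,0)} — 1.
Total: 8 + 6 + 5 + 1 = 20.

20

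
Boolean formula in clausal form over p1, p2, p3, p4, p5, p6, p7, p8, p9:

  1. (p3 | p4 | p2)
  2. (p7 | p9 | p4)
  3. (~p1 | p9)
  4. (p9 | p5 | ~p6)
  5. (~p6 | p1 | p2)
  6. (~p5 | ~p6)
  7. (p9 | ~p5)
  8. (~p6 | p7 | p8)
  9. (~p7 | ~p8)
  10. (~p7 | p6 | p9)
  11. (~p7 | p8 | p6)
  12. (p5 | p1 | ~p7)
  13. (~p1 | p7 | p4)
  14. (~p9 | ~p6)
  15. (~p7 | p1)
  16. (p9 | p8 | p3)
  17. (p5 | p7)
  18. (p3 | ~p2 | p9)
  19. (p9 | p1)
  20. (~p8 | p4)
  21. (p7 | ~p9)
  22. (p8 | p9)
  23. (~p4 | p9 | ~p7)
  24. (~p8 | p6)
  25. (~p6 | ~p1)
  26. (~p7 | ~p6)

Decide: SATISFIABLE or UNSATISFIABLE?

UNSATISFIABLE

p7 = True:
  propagation gives p8=False, p6=True; an empty clause results — contradiction.
p7 = False:
  propagation gives p5=True, p6=False, p9=True; an empty clause results — contradiction.
Every branch closes, so no satisfying assignment exists.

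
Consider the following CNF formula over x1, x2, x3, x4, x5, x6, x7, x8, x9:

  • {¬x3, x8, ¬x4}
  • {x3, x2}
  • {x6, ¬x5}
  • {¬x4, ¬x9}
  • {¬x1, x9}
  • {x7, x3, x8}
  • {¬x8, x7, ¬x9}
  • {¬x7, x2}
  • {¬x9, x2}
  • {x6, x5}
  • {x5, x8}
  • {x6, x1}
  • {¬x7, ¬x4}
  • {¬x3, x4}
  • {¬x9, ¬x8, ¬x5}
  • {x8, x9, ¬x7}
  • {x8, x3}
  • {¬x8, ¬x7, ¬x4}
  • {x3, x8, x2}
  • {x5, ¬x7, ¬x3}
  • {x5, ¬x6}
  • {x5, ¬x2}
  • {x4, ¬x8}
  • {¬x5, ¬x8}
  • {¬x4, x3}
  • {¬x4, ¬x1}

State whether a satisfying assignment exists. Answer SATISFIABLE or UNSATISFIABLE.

x8 = True:
  propagation gives x4=True, x9=False, x1=False, x6=True; an empty clause results — contradiction.
x8 = False:
  propagation gives x5=True, x6=True, x3=True, x4=False; an empty clause results — contradiction.
Every branch closes, so no satisfying assignment exists.

UNSATISFIABLE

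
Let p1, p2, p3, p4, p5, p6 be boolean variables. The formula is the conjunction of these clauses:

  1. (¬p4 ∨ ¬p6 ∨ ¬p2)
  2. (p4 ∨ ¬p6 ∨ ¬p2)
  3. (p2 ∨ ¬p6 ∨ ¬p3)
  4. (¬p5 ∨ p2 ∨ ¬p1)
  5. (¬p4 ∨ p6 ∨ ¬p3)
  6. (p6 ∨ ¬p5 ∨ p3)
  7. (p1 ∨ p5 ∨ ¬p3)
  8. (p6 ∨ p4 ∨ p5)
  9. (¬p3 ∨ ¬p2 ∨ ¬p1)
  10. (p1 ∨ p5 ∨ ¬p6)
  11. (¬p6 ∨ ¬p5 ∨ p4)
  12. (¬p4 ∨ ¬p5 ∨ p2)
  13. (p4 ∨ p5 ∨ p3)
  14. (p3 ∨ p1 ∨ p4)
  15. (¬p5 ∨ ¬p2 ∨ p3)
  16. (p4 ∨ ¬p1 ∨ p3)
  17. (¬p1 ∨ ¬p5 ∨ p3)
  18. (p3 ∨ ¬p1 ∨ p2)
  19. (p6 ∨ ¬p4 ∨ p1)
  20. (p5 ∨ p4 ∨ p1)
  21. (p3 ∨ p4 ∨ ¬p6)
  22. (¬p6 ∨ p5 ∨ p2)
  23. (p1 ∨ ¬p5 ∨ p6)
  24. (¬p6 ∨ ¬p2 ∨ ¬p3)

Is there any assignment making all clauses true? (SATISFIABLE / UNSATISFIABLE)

SATISFIABLE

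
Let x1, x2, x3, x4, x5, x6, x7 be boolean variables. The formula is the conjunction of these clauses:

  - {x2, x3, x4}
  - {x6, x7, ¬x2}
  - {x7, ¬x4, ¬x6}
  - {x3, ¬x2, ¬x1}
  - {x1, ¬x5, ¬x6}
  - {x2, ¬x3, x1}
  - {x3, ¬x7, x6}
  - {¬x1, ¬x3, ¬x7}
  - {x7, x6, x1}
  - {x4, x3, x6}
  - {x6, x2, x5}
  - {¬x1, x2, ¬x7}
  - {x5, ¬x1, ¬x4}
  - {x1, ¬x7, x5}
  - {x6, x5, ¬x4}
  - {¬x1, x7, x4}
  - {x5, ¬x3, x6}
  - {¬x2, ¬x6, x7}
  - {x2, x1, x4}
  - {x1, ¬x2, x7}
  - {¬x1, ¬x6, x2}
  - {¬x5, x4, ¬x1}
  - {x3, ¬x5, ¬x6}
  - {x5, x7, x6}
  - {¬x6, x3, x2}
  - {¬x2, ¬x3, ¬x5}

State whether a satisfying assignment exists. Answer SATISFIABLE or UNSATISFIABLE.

SATISFIABLE

Try x1 = True.
Try x2 = False.
  then x7 is forced to False.
  then x4 is forced to True.
  then x6 is forced to False.
  then x5 is forced to True.
x3 is now unconstrained; take x3 = True.
Every clause has at least one true literal under this assignment.
So x1=True, x2=False, x3=True, x4=True, x5=True, x6=False, x7=False is a satisfying assignment.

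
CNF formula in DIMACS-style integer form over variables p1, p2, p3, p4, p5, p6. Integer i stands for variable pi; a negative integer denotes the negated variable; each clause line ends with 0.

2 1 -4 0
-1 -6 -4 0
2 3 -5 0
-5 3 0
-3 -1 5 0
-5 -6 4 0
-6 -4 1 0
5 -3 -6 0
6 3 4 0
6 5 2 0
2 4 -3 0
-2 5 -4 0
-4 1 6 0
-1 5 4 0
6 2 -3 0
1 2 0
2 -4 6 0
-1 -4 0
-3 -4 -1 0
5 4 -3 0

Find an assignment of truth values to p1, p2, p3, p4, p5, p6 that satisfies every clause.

p1=False, p2=True, p3=True, p4=False, p5=True, p6=False

Branch on p1: take p1 = False.
  then p2 is forced to True.
For the remaining variables, p3 = True, p4 = False, p5 = True, p6 = False works.
Every clause has at least one true literal under this assignment.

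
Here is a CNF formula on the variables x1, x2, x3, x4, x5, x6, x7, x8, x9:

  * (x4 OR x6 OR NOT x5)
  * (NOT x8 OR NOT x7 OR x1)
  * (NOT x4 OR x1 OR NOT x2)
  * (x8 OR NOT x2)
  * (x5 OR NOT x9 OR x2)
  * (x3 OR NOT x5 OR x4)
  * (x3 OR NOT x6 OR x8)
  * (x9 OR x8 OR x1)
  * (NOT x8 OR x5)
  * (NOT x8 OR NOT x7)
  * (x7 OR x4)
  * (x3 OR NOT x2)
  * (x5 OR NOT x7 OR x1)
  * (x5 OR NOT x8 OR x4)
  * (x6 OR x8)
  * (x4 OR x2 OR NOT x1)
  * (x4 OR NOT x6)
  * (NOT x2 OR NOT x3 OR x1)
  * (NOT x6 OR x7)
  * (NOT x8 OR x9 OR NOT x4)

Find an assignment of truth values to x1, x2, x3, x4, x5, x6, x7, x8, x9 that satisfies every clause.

x1=False, x2=False, x3=True, x4=True, x5=True, x6=True, x7=True, x8=False, x9=True

Set x1 = False and propagate.
Branch on x2: take x2 = False.
Set x3 = True and propagate.
The remaining clauses are satisfied by x4 = True, x5 = True, x6 = True, x7 = True, x8 = False, x9 = True.
Check each clause:
  1. (NOT x5 OR x4 OR x6) — x4 is true.
  2. (NOT x8 OR x1 OR NOT x7) — NOT x8 is true.
  3. (NOT x4 OR x1 OR NOT x2) — NOT x2 is true.
  4. (NOT x2 OR x8) — NOT x2 is true.
  5. (x2 OR NOT x9 OR x5) — x5 is true.
  6. (x4 OR NOT x5 OR x3) — x3 is true.
  7. (x3 OR NOT x6 OR x8) — x3 is true.
  8. (x8 OR x1 OR x9) — x9 is true.
  9. (NOT x8 OR x5) — NOT x8 is true.
  10. (NOT x7 OR NOT x8) — NOT x8 is true.
  11. (x7 OR x4) — x4 is true.
  12. (x3 OR NOT x2) — x3 is true.
  13. (x5 OR NOT x7 OR x1) — x5 is true.
  14. (x5 OR NOT x8 OR x4) — NOT x8 is true.
  15. (x6 OR x8) — x6 is true.
  16. (x2 OR x4 OR NOT x1) — x4 is true.
  17. (NOT x6 OR x4) — x4 is true.
  18. (x1 OR NOT x3 OR NOT x2) — NOT x2 is true.
  19. (NOT x6 OR x7) — x7 is true.
  20. (NOT x4 OR NOT x8 OR x9) — NOT x8 is true.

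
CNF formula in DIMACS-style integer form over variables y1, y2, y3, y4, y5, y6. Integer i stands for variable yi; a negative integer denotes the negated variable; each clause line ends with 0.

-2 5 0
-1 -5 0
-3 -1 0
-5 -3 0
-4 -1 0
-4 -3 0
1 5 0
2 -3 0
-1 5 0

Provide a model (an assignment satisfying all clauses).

y3 occurs only negated in the remaining clauses — set y3 = False.
Branch on y1: take y1 = False.
  then y5 is forced to True.
y2, y4, y6 are now unconstrained; take y2 = True, y4 = True, y6 = True.
Every clause has at least one true literal under this assignment.

y1=0, y2=1, y3=0, y4=1, y5=1, y6=1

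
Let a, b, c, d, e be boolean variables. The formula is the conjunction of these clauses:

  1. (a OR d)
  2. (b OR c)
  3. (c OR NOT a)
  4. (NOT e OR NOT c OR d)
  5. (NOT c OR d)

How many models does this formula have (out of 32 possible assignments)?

10

Case analysis on c and d:
  c=1, d=1: a, b, e free → 2^3 = 8.
  c=1, d=0: a clause becomes empty — 0.
  c=0, d=1: remaining (a,b,e) ∈ {(0,1,0); (0,1,1)} — 2.
  c=0, d=0: a clause becomes empty — 0.
Total: 8 + 0 + 2 + 0 = 10.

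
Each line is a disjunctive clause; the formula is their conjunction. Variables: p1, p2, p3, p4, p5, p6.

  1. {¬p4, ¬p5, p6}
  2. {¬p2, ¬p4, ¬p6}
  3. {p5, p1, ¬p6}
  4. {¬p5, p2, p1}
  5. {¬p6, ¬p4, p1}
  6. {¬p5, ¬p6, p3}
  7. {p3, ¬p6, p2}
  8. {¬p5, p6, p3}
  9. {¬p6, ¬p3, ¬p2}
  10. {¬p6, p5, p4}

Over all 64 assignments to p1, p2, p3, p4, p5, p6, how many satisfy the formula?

22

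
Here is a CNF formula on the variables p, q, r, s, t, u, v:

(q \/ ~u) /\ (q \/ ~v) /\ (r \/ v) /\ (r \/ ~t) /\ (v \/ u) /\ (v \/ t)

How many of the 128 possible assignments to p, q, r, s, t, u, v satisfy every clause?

Case analysis on v and q:
  v=T, q=T: p, s, u free; 3 ways for (r,t) × 2^3 = 24.
  v=T, q=F: a clause becomes empty — 0.
  v=F, q=T: remaining (p,r,s,t,u) ∈ {(F,T,F,T,T); (F,T,T,T,T); (T,T,F,T,T); (T,T,T,T,T)} — 4.
  v=F, q=F: a clause becomes empty — 0.
Total: 24 + 0 + 4 + 0 = 28.

28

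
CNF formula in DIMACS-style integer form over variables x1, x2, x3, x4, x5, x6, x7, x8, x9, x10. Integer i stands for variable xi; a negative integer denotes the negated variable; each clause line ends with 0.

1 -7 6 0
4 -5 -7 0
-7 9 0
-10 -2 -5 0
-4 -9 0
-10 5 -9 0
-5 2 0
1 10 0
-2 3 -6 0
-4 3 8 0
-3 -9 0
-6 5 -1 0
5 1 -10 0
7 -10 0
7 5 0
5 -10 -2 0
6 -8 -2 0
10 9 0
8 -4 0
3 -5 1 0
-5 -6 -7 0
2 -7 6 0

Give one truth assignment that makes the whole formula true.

x1=True, x2=True, x3=False, x4=False, x5=True, x6=False, x7=False, x8=False, x9=True, x10=False

Try x1 = True.
Branch on x2: take x2 = True.
Set x3 = False and propagate.
  then x6 is forced to False.
  then x8 is forced to False.
  then x4 is forced to False.
The remaining clauses are satisfied by x5 = True, x7 = False, x9 = True, x10 = False.
Check each clause:
  1. (x6 ∨ ¬x7 ∨ x1) — x1 is true.
  2. (¬x5 ∨ x4 ∨ ¬x7) — ¬x7 is true.
  3. (¬x7 ∨ x9) — x9 is true.
  4. (¬x5 ∨ ¬x10 ∨ ¬x2) — ¬x10 is true.
  5. (¬x4 ∨ ¬x9) — ¬x4 is true.
  6. (¬x10 ∨ ¬x9 ∨ x5) — x5 is true.
  7. (¬x5 ∨ x2) — x2 is true.
  8. (x10 ∨ x1) — x1 is true.
  9. (x3 ∨ ¬x2 ∨ ¬x6) — ¬x6 is true.
  10. (¬x4 ∨ x3 ∨ x8) — ¬x4 is true.
  11. (¬x9 ∨ ¬x3) — ¬x3 is true.
  12. (x5 ∨ ¬x6 ∨ ¬x1) — ¬x6 is true.
  13. (x5 ∨ x1 ∨ ¬x10) — x1 is true.
  14. (x7 ∨ ¬x10) — ¬x10 is true.
  15. (x7 ∨ x5) — x5 is true.
  16. (¬x10 ∨ x5 ∨ ¬x2) — x5 is true.
  17. (x6 ∨ ¬x8 ∨ ¬x2) — ¬x8 is true.
  18. (x10 ∨ x9) — x9 is true.
  19. (x8 ∨ ¬x4) — ¬x4 is true.
  20. (¬x5 ∨ x1 ∨ x3) — x1 is true.
  21. (¬x7 ∨ ¬x5 ∨ ¬x6) — ¬x7 is true.
  22. (¬x7 ∨ x2 ∨ x6) — ¬x7 is true.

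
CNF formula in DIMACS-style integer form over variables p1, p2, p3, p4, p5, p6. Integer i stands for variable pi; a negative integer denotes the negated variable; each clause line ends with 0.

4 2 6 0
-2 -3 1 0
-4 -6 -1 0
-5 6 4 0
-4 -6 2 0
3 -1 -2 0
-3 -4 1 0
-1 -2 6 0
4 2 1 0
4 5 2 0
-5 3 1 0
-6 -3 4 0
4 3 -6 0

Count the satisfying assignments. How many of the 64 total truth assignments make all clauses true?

Case analysis on p4 and p1:
  p4=1, p1=1: remaining (p2,p3,p5,p6) ∈ {(0,0,0,0); (0,0,1,0); (0,1,0,0); (0,1,1,0)} — 4.
  p4=1, p1=0: remaining (p2,p3,p5,p6) ∈ {(0,0,0,0); (1,0,0,0); (1,0,0,1)} — 3.
  p4=0, p1=1: no assignment works — 0.
  p4=0, p1=0: remaining (p2,p3,p5,p6) ∈ {(1,0,0,0)} — 1.
Total: 4 + 3 + 0 + 1 = 8.

8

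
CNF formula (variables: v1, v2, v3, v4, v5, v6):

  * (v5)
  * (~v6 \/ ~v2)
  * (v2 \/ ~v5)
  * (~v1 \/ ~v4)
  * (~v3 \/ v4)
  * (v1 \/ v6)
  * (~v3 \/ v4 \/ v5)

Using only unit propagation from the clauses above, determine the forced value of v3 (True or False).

False

Unit clause (v5) sets v5 = True.
(v2 \/ ~v5): since v5 = True, the clause reduces to (v2). v2 = True.
From (~v6 \/ ~v2) and v2 = True: v6 = False.
In (v6 \/ v1), v6 is now false; v1 must hold, so v1 = True.
In (~v1 \/ ~v4), ~v1 is now false; ~v4 must hold, so v4 = False.
From (~v3 \/ v4) and v4 = False: v3 = False.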